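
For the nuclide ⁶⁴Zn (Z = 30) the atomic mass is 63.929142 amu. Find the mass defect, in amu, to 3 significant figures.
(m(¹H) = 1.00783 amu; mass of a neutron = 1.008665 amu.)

0.600 amu

Mass of separated nucleons = 30(1.00783) + 34(1.008665) = 30.23490 + 34.294610 = 64.529510 amu
The mass defect is 64.529510 − 63.929142 = 0.600368 amu.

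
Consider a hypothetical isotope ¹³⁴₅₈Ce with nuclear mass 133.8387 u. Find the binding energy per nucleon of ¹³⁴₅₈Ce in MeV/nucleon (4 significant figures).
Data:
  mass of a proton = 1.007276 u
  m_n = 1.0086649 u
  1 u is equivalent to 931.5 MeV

8.633 MeV/nucleon

With 58 protons and 76 neutrons (A = 134):
Mass of separated nucleons = 58(1.007276) + 76(1.0086649) = 58.422008 + 76.6585324 = 135.0805404 u
Δm = 135.0805404 − 133.8387 = 1.2418404 u
Converting to energy: 1.2418404 u × 931.5 MeV/u = 1156.77 MeV
BE/A = 1156.77 MeV / 134 = 8.633 MeV/nucleon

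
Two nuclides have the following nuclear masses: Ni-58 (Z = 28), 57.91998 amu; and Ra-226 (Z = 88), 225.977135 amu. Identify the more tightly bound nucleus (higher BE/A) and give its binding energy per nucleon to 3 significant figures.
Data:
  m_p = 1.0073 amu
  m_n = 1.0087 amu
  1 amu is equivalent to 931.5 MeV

Ni-58; 8.76 MeV/nucleon

Ni-58: Σm = 28(1.0073) + 30(1.0087) = 58.4654 amu; Δm = 0.54542 amu; E_B = 508.06 MeV; E_B/A = 8.760 MeV
Ra-226: Σm = 88(1.0073) + 138(1.0087) = 227.8430 amu; Δm = 1.865865 amu; E_B = 1738.1 MeV; E_B/A = 7.691 MeV
Ni-58 has the higher binding energy per nucleon, so it is the more tightly bound nucleus.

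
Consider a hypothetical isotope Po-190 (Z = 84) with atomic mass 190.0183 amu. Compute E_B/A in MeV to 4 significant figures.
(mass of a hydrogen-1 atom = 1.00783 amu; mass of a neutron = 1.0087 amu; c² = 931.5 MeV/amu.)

7.656 MeV/nucleon

The nucleus contains 84 protons and 190 − 84 = 106 neutrons.
Mass of separated nucleons = 84(1.00783) + 106(1.0087) = 84.65772 + 106.9222 = 191.57992 amu
Δm = 191.57992 − 190.0183 = 1.56162 amu
Binding energy = Δm·c² = 1.56162 × 931.5 MeV/amu = 1454.65 MeV
BE/A = 1454.65 MeV / 190 = 7.656 MeV/nucleon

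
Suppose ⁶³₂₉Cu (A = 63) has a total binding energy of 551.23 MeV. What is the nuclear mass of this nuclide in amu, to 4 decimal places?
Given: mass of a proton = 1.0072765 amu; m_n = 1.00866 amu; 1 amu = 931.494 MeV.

62.9137 amu

Mass defect = 551.23 MeV / (931.494 MeV/amu) = 0.591770 amu
Constituent mass = 29(1.0072765) + 34(1.00866) = 63.5054585 amu
Nuclear mass = 63.5054585 − 0.591770 = 62.9136885 amu ≈ 62.9137 amu (to 4 decimal places)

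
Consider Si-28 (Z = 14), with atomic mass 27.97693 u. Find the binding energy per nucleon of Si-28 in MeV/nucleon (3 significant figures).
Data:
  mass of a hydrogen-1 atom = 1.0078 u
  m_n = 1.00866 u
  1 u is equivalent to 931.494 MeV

8.43 MeV/nucleon

Z = 14, so N = A − Z = 28 − 14 = 14.
Mass of separated nucleons = 14(1.0078) + 14(1.00866) = 14.1092 + 14.12124 = 28.23044 u
Mass defect Δm = 28.23044 − 27.97693 = 0.25351 u
E_B = 0.25351 × 931.494 = 236.143 MeV
BE/A = 236.143 MeV / 28 = 8.434 MeV/nucleon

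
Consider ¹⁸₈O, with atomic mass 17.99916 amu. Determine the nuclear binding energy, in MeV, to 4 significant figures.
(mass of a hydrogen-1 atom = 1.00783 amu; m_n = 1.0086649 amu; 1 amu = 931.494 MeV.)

Total constituent mass: 8 × 1.00783 + 10 × 1.0086649 = 18.1492890 amu
Δm = 18.1492890 − 17.99916 = 0.1501290 amu
Converting to energy: 0.1501290 amu × 931.494 MeV/amu = 139.844 MeV

139.8 MeV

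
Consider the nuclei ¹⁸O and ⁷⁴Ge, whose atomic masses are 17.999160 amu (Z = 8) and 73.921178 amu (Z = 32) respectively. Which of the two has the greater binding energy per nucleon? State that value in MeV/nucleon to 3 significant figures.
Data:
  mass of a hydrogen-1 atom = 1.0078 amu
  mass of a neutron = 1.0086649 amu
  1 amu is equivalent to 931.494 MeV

⁷⁴Ge; 8.72 MeV/nucleon

¹⁸O: Σm = 8(1.0078) + 10(1.0086649) = 18.1490490 amu; Δm = 0.1498890 amu; E_B = 139.62 MeV; E_B/A = 7.757 MeV
⁷⁴Ge: Σm = 32(1.0078) + 42(1.0086649) = 74.6135258 amu; Δm = 0.6923478 amu; E_B = 644.92 MeV; E_B/A = 8.715 MeV
⁷⁴Ge has the higher binding energy per nucleon, so it is the more tightly bound nucleus.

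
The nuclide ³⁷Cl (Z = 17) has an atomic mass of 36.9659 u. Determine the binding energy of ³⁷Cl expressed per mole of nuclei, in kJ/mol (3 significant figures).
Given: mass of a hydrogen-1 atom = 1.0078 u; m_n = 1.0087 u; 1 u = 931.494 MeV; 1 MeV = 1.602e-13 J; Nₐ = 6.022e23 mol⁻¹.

Σm = 17·m(¹H) + 20·m_n = 17.1326 + 20.1740 = 37.3066 u
The mass defect is 37.3066 − 36.9659 = 0.3407 u.
Converting to energy: 0.3407 u × 931.494 MeV/u = 317.360 MeV
Per nucleus in joules: 317.360 MeV × 1.602e-13 J/MeV = 5.0841e-11 J
Per mole: 5.0841e-11 J × 6.022e23 mol⁻¹ = 3.0616e+13 J/mol

3.06e+10 kJ/mol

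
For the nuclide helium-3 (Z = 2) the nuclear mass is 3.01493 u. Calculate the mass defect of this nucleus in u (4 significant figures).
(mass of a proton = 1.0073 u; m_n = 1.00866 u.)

0.008330 u

With 2 protons and 1 neutrons (A = 3):
Mass of separated nucleons = 2(1.0073) + 1(1.00866) = 2.0146 + 1.00866 = 3.02326 u
The mass defect is 3.02326 − 3.01493 = 0.00833 u.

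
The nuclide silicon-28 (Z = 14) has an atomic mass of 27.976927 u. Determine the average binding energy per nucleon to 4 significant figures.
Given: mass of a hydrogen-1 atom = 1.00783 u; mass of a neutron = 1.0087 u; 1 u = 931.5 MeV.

With 14 protons and 14 neutrons (A = 28):
Total constituent mass: 14 × 1.00783 + 14 × 1.0087 = 28.23142 u
Δm = 28.23142 − 27.976927 = 0.254493 u
E_B = 0.254493 × 931.5 = 237.060 MeV
BE/A = 237.060 MeV / 28 = 8.466 MeV/nucleon

8.466 MeV/nucleon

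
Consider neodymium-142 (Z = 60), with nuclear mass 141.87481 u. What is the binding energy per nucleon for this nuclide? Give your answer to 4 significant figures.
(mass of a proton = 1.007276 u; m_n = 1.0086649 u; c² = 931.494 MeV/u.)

8.346 MeV/nucleon

Z = 60, so N = A − Z = 142 − 60 = 82.
Total constituent mass: 60 × 1.007276 + 82 × 1.0086649 = 143.1470818 u
The mass defect is 143.1470818 − 141.87481 = 1.2722718 u.
Binding energy = Δm·c² = 1.2722718 × 931.494 MeV/u = 1185.11 MeV
BE/A = 1185.11 MeV / 142 = 8.346 MeV/nucleon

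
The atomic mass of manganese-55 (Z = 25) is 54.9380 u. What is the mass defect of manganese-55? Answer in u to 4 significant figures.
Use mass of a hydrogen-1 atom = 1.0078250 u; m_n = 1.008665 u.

The nucleus contains 25 protons and 55 − 25 = 30 neutrons.
Total constituent mass: 25 × 1.0078250 + 30 × 1.008665 = 55.4555750 u
Δm = 55.4555750 − 54.9380 = 0.5175750 u

0.5176 u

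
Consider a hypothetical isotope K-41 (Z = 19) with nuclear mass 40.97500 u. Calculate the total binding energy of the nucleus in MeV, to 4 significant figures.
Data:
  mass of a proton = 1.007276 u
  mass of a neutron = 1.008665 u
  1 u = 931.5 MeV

With 19 protons and 22 neutrons (A = 41):
Total constituent mass: 19 × 1.007276 + 22 × 1.008665 = 41.328874 u
Δm = 41.328874 − 40.97500 = 0.353874 u
Converting to energy: 0.353874 u × 931.5 MeV/u = 329.634 MeV

329.6 MeV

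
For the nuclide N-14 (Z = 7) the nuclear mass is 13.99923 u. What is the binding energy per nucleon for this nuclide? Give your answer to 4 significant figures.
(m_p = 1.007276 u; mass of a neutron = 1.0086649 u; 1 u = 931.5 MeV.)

7.476 MeV/nucleon

Z = 7, so N = A − Z = 14 − 7 = 7.
Total constituent mass: 7 × 1.007276 + 7 × 1.0086649 = 14.1115863 u
Mass defect Δm = 14.1115863 − 13.99923 = 0.1123563 u
Converting to energy: 0.1123563 u × 931.5 MeV/u = 104.660 MeV
Per nucleon: 104.660 / 14 = 7.476 MeV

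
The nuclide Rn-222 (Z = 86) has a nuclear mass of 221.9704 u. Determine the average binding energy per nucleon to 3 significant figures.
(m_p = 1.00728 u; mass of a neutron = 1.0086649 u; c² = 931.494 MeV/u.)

The nucleus contains 86 protons and 222 − 86 = 136 neutrons.
Σm = 86·m_p + 136·m_n = 86.62608 + 137.1784264 = 223.8045064 u
The mass defect is 223.8045064 − 221.9704 = 1.8341064 u.
Binding energy = Δm·c² = 1.8341064 × 931.494 MeV/u = 1708.46 MeV
Per nucleon: 1708.46 / 222 = 7.696 MeV

7.70 MeV/nucleon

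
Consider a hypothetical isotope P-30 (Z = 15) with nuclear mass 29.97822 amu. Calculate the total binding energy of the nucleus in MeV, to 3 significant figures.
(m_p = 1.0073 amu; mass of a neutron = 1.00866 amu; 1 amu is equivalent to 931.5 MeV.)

The nucleus contains 15 protons and 30 − 15 = 15 neutrons.
Mass of separated nucleons = 15(1.0073) + 15(1.00866) = 15.1095 + 15.12990 = 30.23940 amu
The mass defect is 30.23940 − 29.97822 = 0.26118 amu.
E_B = 0.26118 × 931.5 = 243.289 MeV

243 MeV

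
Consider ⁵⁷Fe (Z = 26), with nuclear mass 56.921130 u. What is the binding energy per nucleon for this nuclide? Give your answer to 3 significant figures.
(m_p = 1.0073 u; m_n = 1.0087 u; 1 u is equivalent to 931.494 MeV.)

With 26 protons and 31 neutrons (A = 57):
Σm = 26·m_p + 31·m_n = 26.1898 + 31.2697 = 57.4595 u
The mass defect is 57.4595 − 56.921130 = 0.538370 u.
E_B = 0.538370 × 931.494 = 501.488 MeV
BE/A = 501.488 MeV / 57 = 8.798 MeV/nucleon

8.80 MeV/nucleon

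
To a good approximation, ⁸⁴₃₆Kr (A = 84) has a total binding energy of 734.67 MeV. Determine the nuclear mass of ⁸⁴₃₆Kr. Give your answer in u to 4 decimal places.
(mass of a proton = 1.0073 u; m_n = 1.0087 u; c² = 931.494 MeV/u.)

83.8917 u

Mass defect = 734.67 MeV / (931.494 MeV/u) = 0.788701 u
Constituent mass = 36(1.0073) + 48(1.0087) = 84.6804 u
Nuclear mass = 84.6804 − 0.788701 = 83.891699 u ≈ 83.8917 u (to 4 decimal places)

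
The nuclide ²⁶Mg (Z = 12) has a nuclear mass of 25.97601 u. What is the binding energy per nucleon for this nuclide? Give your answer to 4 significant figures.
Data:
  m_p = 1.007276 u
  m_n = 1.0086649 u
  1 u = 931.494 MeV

8.334 MeV/nucleon

Z = 12, so N = A − Z = 26 − 12 = 14.
Total constituent mass: 12 × 1.007276 + 14 × 1.0086649 = 26.2086206 u
Mass defect Δm = 26.2086206 − 25.97601 = 0.2326106 u
E_B = 0.2326106 × 931.494 = 216.675 MeV
BE/A = 216.675 MeV / 26 = 8.334 MeV/nucleon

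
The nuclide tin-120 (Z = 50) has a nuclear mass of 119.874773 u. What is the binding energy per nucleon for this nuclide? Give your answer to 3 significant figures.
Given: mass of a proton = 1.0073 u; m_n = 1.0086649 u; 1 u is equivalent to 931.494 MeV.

8.51 MeV/nucleon

Total constituent mass: 50 × 1.0073 + 70 × 1.0086649 = 120.9715430 u
Mass defect Δm = 120.9715430 − 119.874773 = 1.0967700 u
Binding energy = Δm·c² = 1.0967700 × 931.494 MeV/u = 1021.63 MeV
BE/A = 1021.63 MeV / 120 = 8.514 MeV/nucleon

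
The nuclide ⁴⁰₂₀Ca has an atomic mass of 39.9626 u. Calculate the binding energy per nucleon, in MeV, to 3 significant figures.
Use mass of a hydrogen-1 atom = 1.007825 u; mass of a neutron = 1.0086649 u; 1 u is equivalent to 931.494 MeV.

With 20 protons and 20 neutrons (A = 40):
Σm = 20·m(¹H) + 20·m_n = 20.156500 + 20.1732980 = 40.3297980 u
Δm = 40.3297980 − 39.9626 = 0.3671980 u
Converting to energy: 0.3671980 u × 931.494 MeV/u = 342.043 MeV
Per nucleon: 342.043 / 40 = 8.551 MeV

8.55 MeV/nucleon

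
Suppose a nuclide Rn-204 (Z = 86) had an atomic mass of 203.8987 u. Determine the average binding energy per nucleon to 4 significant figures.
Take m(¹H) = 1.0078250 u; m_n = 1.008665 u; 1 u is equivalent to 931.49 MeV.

8.204 MeV/nucleon

Z = 86, so N = A − Z = 204 − 86 = 118.
Mass of separated nucleons = 86(1.0078250) + 118(1.008665) = 86.6729500 + 119.022470 = 205.6954200 u
The mass defect is 205.6954200 − 203.8987 = 1.7967200 u.
Binding energy = Δm·c² = 1.7967200 × 931.49 MeV/u = 1673.63 MeV
BE/A = 1673.63 MeV / 204 = 8.204 MeV/nucleon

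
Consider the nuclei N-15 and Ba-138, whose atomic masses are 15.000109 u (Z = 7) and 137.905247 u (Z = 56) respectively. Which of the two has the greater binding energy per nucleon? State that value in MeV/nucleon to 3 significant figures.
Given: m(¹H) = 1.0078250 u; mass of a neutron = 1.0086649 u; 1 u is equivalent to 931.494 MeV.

Ba-138; 8.39 MeV/nucleon

N-15: Σm = 7(1.0078250) + 8(1.0086649) = 15.1240942 u; Δm = 0.1239852 u; E_B = 115.49 MeV; E_B/A = 7.699 MeV
Ba-138: Σm = 56(1.0078250) + 82(1.0086649) = 139.1487218 u; Δm = 1.2434748 u; E_B = 1158.3 MeV; E_B/A = 8.393 MeV
Ba-138 has the higher binding energy per nucleon, so it is the more tightly bound nucleus.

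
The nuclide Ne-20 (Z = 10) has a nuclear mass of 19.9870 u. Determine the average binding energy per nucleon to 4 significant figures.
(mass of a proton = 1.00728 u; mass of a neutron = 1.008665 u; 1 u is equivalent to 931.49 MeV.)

8.032 MeV/nucleon

The nucleus contains 10 protons and 20 − 10 = 10 neutrons.
Σm = 10·m_p + 10·m_n = 10.07280 + 10.086650 = 20.159450 u
Δm = 20.159450 − 19.9870 = 0.172450 u
Binding energy = Δm·c² = 0.172450 × 931.49 MeV/u = 160.635 MeV
Dividing by A = 20 gives 8.032 MeV per nucleon.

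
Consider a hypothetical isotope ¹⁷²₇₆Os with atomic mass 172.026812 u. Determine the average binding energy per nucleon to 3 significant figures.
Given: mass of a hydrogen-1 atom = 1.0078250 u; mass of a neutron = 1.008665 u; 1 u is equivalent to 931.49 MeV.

Z = 76, so N = A − Z = 172 − 76 = 96.
Mass of separated nucleons = 76(1.0078250) + 96(1.008665) = 76.5947000 + 96.831840 = 173.4265400 u
Δm = 173.4265400 − 172.026812 = 1.3997280 u
Binding energy = Δm·c² = 1.3997280 × 931.49 MeV/u = 1303.83 MeV
BE/A = 1303.83 MeV / 172 = 7.580 MeV/nucleon

7.58 MeV/nucleon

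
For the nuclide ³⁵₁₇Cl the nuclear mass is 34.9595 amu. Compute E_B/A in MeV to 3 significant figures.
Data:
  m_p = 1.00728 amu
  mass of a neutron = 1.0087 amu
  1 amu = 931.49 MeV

8.54 MeV/nucleon

The nucleus contains 17 protons and 35 − 17 = 18 neutrons.
Total constituent mass: 17 × 1.00728 + 18 × 1.0087 = 35.28036 amu
Δm = 35.28036 − 34.9595 = 0.32086 amu
E_B = 0.32086 × 931.49 = 298.878 MeV
Dividing by A = 35 gives 8.539 MeV per nucleon.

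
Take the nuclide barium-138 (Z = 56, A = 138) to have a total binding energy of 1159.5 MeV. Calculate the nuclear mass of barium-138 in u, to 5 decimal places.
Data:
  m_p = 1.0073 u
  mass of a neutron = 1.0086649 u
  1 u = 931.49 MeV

Mass defect = 1159.5 MeV / (931.49 MeV/u) = 1.2447799 u
Constituent mass = 56(1.0073) + 82(1.0086649) = 139.1193218 u
Nuclear mass = 139.1193218 − 1.2447799 = 137.8745419 u ≈ 137.87454 u (to 5 decimal places)

137.87454 u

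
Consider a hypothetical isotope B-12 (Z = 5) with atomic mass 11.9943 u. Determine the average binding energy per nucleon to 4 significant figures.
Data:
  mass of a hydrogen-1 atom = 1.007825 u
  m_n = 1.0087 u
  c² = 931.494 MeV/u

8.207 MeV/nucleon

Z = 5, so N = A − Z = 12 − 5 = 7.
Total constituent mass: 5 × 1.007825 + 7 × 1.0087 = 12.100025 u
The mass defect is 12.100025 − 11.9943 = 0.105725 u.
Binding energy = Δm·c² = 0.105725 × 931.494 MeV/u = 98.4822 MeV
Dividing by A = 12 gives 8.207 MeV per nucleon.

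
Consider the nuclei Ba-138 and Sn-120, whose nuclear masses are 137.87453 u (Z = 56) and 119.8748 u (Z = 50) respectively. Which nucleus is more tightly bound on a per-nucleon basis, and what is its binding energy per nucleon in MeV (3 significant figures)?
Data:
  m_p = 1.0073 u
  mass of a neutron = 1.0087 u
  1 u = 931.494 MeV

Sn-120; 8.53 MeV/nucleon

Ba-138: Σm = 56(1.0073) + 82(1.0087) = 139.1222 u; Δm = 1.24767 u; E_B = 1162.2 MeV; E_B/A = 8.422 MeV
Sn-120: Σm = 50(1.0073) + 70(1.0087) = 120.9740 u; Δm = 1.0992 u; E_B = 1023.898 MeV; E_B/A = 8.532 MeV
Sn-120 has the higher binding energy per nucleon, so it is the more tightly bound nucleus.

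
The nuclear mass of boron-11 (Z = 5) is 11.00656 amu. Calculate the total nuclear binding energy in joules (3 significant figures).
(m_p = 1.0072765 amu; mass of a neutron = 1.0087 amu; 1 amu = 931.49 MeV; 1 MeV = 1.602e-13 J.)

With 5 protons and 6 neutrons (A = 11):
Mass of separated nucleons = 5(1.0072765) + 6(1.0087) = 5.0363825 + 6.0522 = 11.0885825 amu
Mass defect Δm = 11.0885825 − 11.00656 = 0.0820225 amu
E_B = 0.0820225 × 931.49 = 76.4031 MeV
In joules: 76.4031 MeV × 1.602e-13 J/MeV = 1.2240e-11 J

1.22e-11 J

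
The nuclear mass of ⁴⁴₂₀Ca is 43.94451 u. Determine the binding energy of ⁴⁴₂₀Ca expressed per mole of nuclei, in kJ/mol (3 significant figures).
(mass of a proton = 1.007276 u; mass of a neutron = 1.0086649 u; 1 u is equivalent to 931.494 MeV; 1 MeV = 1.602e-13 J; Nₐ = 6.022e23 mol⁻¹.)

3.68e+10 kJ/mol

Z = 20, so N = A − Z = 44 − 20 = 24.
Mass of separated nucleons = 20(1.007276) + 24(1.0086649) = 20.145520 + 24.2079576 = 44.3534776 u
Δm = 44.3534776 − 43.94451 = 0.4089676 u
E_B = 0.4089676 × 931.494 = 380.951 MeV
Per nucleus in joules: 380.951 MeV × 1.602e-13 J/MeV = 6.1028e-11 J
Per mole: 6.1028e-11 J × 6.022e23 mol⁻¹ = 3.6751e+13 J/mol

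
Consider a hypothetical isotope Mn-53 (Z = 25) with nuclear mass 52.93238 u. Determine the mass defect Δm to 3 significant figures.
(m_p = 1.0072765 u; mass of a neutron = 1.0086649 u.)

0.492 u

Total constituent mass: 25 × 1.0072765 + 28 × 1.0086649 = 53.4245297 u
The mass defect is 53.4245297 − 52.93238 = 0.4921497 u.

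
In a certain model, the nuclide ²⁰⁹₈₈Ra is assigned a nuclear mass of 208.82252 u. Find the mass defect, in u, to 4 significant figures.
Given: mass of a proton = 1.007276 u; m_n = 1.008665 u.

Σm = 88·m_p + 121·m_n = 88.640288 + 122.048465 = 210.688753 u
Δm = 210.688753 − 208.82252 = 1.866233 u

1.866 u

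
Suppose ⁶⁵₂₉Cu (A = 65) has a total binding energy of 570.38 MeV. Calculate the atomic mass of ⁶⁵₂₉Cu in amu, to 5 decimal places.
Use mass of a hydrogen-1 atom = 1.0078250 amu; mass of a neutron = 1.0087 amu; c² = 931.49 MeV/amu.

Mass defect = 570.38 MeV / (931.49 MeV/amu) = 0.6123308 amu
Constituent mass = 29(1.0078250) + 36(1.0087) = 65.5401250 amu
Atomic mass = 65.5401250 − 0.6123308 = 64.9277942 amu ≈ 64.92779 amu (to 5 decimal places)

64.92779 amu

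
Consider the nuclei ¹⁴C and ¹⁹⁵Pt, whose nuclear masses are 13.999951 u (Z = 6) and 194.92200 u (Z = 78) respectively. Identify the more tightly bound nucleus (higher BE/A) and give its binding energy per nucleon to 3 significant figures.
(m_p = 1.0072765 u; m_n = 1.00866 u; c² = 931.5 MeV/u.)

¹⁴C: Σm = 6(1.0072765) + 8(1.00866) = 14.1129390 u; Δm = 0.1129880 u; E_B = 105.25 MeV; E_B/A = 7.518 MeV
¹⁹⁵Pt: Σm = 78(1.0072765) + 117(1.00866) = 196.5807870 u; Δm = 1.6587870 u; E_B = 1545.2 MeV; E_B/A = 7.924 MeV
¹⁹⁵Pt has the higher binding energy per nucleon, so it is the more tightly bound nucleus.

¹⁹⁵Pt; 7.92 MeV/nucleon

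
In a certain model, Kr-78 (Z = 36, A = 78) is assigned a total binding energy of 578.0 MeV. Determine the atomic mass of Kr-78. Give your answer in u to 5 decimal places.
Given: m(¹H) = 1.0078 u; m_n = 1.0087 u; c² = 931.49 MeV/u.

78.02569 u

Mass defect = 578.0 MeV / (931.49 MeV/u) = 0.6205112 u
Constituent mass = 36(1.0078) + 42(1.0087) = 78.6462 u
Atomic mass = 78.6462 − 0.6205112 = 78.0256888 u ≈ 78.02569 u (to 5 decimal places)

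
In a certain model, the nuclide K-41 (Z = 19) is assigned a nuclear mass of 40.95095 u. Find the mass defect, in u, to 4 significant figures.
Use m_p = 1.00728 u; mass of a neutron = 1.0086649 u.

Total constituent mass: 19 × 1.00728 + 22 × 1.0086649 = 41.3289478 u
Δm = 41.3289478 − 40.95095 = 0.3779978 u

0.3780 u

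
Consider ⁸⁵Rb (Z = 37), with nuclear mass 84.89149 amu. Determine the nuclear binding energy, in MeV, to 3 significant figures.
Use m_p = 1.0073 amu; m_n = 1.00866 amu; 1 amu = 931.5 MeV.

740 MeV

The nucleus contains 37 protons and 85 − 37 = 48 neutrons.
Σm = 37·m_p + 48·m_n = 37.2701 + 48.41568 = 85.68578 amu
The mass defect is 85.68578 − 84.89149 = 0.79429 amu.
Binding energy = Δm·c² = 0.79429 × 931.5 MeV/amu = 739.881 MeV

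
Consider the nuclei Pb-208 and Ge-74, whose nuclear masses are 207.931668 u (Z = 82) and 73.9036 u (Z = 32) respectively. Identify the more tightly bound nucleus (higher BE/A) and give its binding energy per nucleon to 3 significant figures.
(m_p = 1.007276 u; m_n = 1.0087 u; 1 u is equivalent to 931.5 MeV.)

Ge-74; 8.74 MeV/nucleon

Pb-208: Σm = 82(1.007276) + 126(1.0087) = 209.692832 u; Δm = 1.761164 u; E_B = 1640.5 MeV; E_B/A = 7.887 MeV
Ge-74: Σm = 32(1.007276) + 42(1.0087) = 74.598232 u; Δm = 0.694632 u; E_B = 647.05 MeV; E_B/A = 8.744 MeV
Ge-74 has the higher binding energy per nucleon, so it is the more tightly bound nucleus.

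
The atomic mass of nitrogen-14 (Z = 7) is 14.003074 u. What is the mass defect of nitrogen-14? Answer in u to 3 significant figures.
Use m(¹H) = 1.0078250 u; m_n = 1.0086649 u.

Total constituent mass: 7 × 1.0078250 + 7 × 1.0086649 = 14.1154293 u
Mass defect Δm = 14.1154293 − 14.003074 = 0.1123553 u

0.112 u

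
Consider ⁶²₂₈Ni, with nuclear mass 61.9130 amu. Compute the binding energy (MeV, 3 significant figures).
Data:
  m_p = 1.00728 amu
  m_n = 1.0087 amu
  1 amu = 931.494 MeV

With 28 protons and 34 neutrons (A = 62):
Total constituent mass: 28 × 1.00728 + 34 × 1.0087 = 62.49964 amu
Δm = 62.49964 − 61.9130 = 0.58664 amu
E_B = 0.58664 × 931.494 = 546.452 MeV

546 MeV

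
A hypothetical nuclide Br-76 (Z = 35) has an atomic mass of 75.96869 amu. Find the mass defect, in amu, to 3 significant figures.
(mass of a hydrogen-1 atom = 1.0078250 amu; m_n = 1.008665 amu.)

0.660 amu

With 35 protons and 41 neutrons (A = 76):
Σm = 35·m(¹H) + 41·m_n = 35.2738750 + 41.355265 = 76.6291400 amu
Mass defect Δm = 76.6291400 − 75.96869 = 0.6604500 amu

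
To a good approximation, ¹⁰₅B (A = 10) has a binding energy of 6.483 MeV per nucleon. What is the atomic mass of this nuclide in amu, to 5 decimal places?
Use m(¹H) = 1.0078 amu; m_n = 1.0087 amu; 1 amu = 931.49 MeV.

10.01290 amu

Total binding energy = 10 × 6.483 = 64.830 MeV
Mass defect = 64.830 MeV / (931.49 MeV/amu) = 0.0695982 amu
Constituent mass = 5(1.0078) + 5(1.0087) = 10.0825 amu
Atomic mass = 10.0825 − 0.0695982 = 10.0129018 amu ≈ 10.01290 amu (to 5 decimal places)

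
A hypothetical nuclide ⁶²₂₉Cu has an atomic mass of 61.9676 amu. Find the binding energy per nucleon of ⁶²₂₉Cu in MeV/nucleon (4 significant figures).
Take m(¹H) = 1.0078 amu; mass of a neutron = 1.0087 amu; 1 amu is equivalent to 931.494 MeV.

8.199 MeV/nucleon

The nucleus contains 29 protons and 62 − 29 = 33 neutrons.
Total constituent mass: 29 × 1.0078 + 33 × 1.0087 = 62.5133 amu
The mass defect is 62.5133 − 61.9676 = 0.5457 amu.
Converting to energy: 0.5457 amu × 931.494 MeV/amu = 508.316 MeV
Dividing by A = 62 gives 8.199 MeV per nucleon.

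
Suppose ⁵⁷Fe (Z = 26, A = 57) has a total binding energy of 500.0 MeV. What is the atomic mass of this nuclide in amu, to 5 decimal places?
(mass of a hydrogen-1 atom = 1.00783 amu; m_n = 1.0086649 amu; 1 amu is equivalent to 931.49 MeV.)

Mass defect = 500.0 MeV / (931.49 MeV/amu) = 0.5367744 amu
Constituent mass = 26(1.00783) + 31(1.0086649) = 57.4721919 amu
Atomic mass = 57.4721919 − 0.5367744 = 56.9354175 amu ≈ 56.93542 amu (to 5 decimal places)

56.93542 amu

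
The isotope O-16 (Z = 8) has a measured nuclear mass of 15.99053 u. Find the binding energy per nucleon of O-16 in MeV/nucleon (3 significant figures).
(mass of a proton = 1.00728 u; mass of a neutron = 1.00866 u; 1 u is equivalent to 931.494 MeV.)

Total constituent mass: 8 × 1.00728 + 8 × 1.00866 = 16.12752 u
The mass defect is 16.12752 − 15.99053 = 0.13699 u.
Converting to energy: 0.13699 u × 931.494 MeV/u = 127.605 MeV
Dividing by A = 16 gives 7.975 MeV per nucleon.

7.98 MeV/nucleon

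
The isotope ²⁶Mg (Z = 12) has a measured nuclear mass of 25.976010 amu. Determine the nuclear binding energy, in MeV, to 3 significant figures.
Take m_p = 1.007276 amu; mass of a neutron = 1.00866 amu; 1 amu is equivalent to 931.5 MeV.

217 MeV

With 12 protons and 14 neutrons (A = 26):
Σm = 12·m_p + 14·m_n = 12.087312 + 14.12124 = 26.208552 amu
The mass defect is 26.208552 − 25.976010 = 0.232542 amu.
E_B = 0.232542 × 931.5 = 216.613 MeV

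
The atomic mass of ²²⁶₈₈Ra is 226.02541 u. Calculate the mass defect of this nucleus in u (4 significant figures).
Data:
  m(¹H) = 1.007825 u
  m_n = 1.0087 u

The nucleus contains 88 protons and 226 − 88 = 138 neutrons.
Mass of separated nucleons = 88(1.007825) + 138(1.0087) = 88.688600 + 139.2006 = 227.889200 u
Δm = 227.889200 − 226.02541 = 1.863790 u

1.864 u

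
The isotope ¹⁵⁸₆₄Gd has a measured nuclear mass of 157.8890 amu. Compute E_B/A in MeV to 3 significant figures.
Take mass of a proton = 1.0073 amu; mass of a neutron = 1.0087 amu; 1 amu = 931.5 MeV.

8.23 MeV/nucleon

Total constituent mass: 64 × 1.0073 + 94 × 1.0087 = 159.2850 amu
The mass defect is 159.2850 − 157.8890 = 1.3960 amu.
E_B = 1.3960 × 931.5 = 1300.37 MeV
Per nucleon: 1300.37 / 158 = 8.230 MeV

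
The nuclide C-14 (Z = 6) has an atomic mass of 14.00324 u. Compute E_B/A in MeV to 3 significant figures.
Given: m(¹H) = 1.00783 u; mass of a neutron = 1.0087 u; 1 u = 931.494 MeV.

7.54 MeV/nucleon

Σm = 6·m(¹H) + 8·m_n = 6.04698 + 8.0696 = 14.11658 u
Mass defect Δm = 14.11658 − 14.00324 = 0.11334 u
Converting to energy: 0.11334 u × 931.494 MeV/u = 105.576 MeV
BE/A = 105.576 MeV / 14 = 7.541 MeV/nucleon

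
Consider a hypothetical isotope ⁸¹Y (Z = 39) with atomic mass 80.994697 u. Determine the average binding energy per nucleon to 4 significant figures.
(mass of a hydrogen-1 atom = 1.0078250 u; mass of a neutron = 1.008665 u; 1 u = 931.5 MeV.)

7.756 MeV/nucleon

The nucleus contains 39 protons and 81 − 39 = 42 neutrons.
Total constituent mass: 39 × 1.0078250 + 42 × 1.008665 = 81.6691050 u
The mass defect is 81.6691050 − 80.994697 = 0.6744080 u.
Binding energy = Δm·c² = 0.6744080 × 931.5 MeV/u = 628.211 MeV
Dividing by A = 81 gives 7.756 MeV per nucleon.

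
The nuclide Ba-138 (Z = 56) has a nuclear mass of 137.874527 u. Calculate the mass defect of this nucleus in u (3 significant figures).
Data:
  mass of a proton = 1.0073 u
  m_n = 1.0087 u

1.25 u

Total constituent mass: 56 × 1.0073 + 82 × 1.0087 = 139.1222 u
Mass defect Δm = 139.1222 − 137.874527 = 1.247673 u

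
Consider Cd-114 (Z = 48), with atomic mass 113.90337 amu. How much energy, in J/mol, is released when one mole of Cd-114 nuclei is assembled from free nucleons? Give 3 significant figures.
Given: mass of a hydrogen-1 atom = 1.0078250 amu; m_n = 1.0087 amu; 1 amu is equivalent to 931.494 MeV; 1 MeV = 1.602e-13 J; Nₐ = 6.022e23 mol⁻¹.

9.40e+13 J/mol

Mass of separated nucleons = 48(1.0078250) + 66(1.0087) = 48.3756000 + 66.5742 = 114.9498000 amu
Mass defect Δm = 114.9498000 − 113.90337 = 1.0464300 amu
E_B = 1.0464300 × 931.494 = 974.743 MeV
Per nucleus in joules: 974.743 MeV × 1.602e-13 J/MeV = 1.5615e-10 J
Per mole: 1.5615e-10 J × 6.022e23 mol⁻¹ = 9.4034e+13 J/mol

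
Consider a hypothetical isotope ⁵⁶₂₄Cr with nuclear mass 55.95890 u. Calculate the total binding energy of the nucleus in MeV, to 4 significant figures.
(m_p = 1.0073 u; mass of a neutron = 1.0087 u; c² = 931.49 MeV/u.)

460.8 MeV

The nucleus contains 24 protons and 56 − 24 = 32 neutrons.
Mass of separated nucleons = 24(1.0073) + 32(1.0087) = 24.1752 + 32.2784 = 56.4536 u
Mass defect Δm = 56.4536 − 55.95890 = 0.49470 u
Converting to energy: 0.49470 u × 931.49 MeV/u = 460.808 MeV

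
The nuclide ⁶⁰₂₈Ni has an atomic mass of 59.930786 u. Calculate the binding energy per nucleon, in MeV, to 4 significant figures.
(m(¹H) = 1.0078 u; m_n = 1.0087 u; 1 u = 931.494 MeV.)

Mass of separated nucleons = 28(1.0078) + 32(1.0087) = 28.2184 + 32.2784 = 60.4968 u
Mass defect Δm = 60.4968 − 59.930786 = 0.566014 u
Binding energy = Δm·c² = 0.566014 × 931.494 MeV/u = 527.239 MeV
Dividing by A = 60 gives 8.787 MeV per nucleon.

8.787 MeV/nucleon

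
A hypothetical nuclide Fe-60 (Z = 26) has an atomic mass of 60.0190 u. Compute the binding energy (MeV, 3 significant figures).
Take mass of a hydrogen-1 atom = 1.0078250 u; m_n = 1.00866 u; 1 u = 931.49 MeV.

Σm = 26·m(¹H) + 34·m_n = 26.2034500 + 34.29444 = 60.4978900 u
Mass defect Δm = 60.4978900 − 60.0190 = 0.4788900 u
Converting to energy: 0.4788900 u × 931.49 MeV/u = 446.081 MeV

446 MeV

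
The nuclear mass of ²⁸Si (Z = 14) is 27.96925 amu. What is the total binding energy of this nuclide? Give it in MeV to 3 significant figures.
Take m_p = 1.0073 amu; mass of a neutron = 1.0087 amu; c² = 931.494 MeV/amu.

237 MeV

Mass of separated nucleons = 14(1.0073) + 14(1.0087) = 14.1022 + 14.1218 = 28.2240 amu
The mass defect is 28.2240 − 27.96925 = 0.25475 amu.
Converting to energy: 0.25475 amu × 931.494 MeV/amu = 237.298 MeV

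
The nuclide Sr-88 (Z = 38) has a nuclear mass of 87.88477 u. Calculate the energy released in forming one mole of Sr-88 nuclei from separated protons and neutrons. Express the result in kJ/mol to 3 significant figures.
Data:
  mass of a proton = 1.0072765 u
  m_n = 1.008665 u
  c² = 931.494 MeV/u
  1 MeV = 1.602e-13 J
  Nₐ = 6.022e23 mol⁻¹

7.41e+10 kJ/mol

Z = 38, so N = A − Z = 88 − 38 = 50.
Σm = 38·m_p + 50·m_n = 38.2765070 + 50.433250 = 88.7097570 u
The mass defect is 88.7097570 − 87.88477 = 0.8249870 u.
Converting to energy: 0.8249870 u × 931.494 MeV/u = 768.470 MeV
Per nucleus in joules: 768.470 MeV × 1.602e-13 J/MeV = 1.2311e-10 J
Per mole: 1.2311e-10 J × 6.022e23 mol⁻¹ = 7.4137e+13 J/mol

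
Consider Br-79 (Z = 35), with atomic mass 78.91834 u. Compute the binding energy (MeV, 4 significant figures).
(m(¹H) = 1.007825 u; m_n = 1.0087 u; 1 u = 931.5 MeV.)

687.8 MeV

Z = 35, so N = A − Z = 79 − 35 = 44.
Mass of separated nucleons = 35(1.007825) + 44(1.0087) = 35.273875 + 44.3828 = 79.656675 u
Δm = 79.656675 − 78.91834 = 0.738335 u
E_B = 0.738335 × 931.5 = 687.759 MeV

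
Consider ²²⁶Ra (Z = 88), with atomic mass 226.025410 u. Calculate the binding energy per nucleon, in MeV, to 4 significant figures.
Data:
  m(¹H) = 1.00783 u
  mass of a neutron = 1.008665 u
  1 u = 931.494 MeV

7.664 MeV/nucleon

The nucleus contains 88 protons and 226 − 88 = 138 neutrons.
Total constituent mass: 88 × 1.00783 + 138 × 1.008665 = 227.884810 u
Δm = 227.884810 − 226.025410 = 1.859400 u
Binding energy = Δm·c² = 1.859400 × 931.494 MeV/u = 1732.02 MeV
Per nucleon: 1732.02 / 226 = 7.664 MeV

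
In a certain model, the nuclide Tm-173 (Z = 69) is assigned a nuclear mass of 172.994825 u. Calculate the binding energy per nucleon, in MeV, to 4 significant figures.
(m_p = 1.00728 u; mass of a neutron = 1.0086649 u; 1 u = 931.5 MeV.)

7.585 MeV/nucleon

Z = 69, so N = A − Z = 173 − 69 = 104.
Total constituent mass: 69 × 1.00728 + 104 × 1.0086649 = 174.4034696 u
Mass defect Δm = 174.4034696 − 172.994825 = 1.4086446 u
Converting to energy: 1.4086446 u × 931.5 MeV/u = 1312.15 MeV
Per nucleon: 1312.15 / 173 = 7.585 MeV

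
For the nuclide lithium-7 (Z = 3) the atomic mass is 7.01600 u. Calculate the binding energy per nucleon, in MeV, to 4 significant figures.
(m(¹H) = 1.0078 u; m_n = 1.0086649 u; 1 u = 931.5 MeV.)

5.597 MeV/nucleon

The nucleus contains 3 protons and 7 − 3 = 4 neutrons.
Σm = 3·m(¹H) + 4·m_n = 3.0234 + 4.0346596 = 7.0580596 u
The mass defect is 7.0580596 − 7.01600 = 0.0420596 u.
Converting to energy: 0.0420596 u × 931.5 MeV/u = 39.1785 MeV
BE/A = 39.1785 MeV / 7 = 5.597 MeV/nucleon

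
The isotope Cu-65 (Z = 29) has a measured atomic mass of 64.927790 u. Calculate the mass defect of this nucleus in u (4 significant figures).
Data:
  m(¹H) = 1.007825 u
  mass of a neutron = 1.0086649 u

0.6111 u

Σm = 29·m(¹H) + 36·m_n = 29.226925 + 36.3119364 = 65.5388614 u
The mass defect is 65.5388614 − 64.927790 = 0.6110714 u.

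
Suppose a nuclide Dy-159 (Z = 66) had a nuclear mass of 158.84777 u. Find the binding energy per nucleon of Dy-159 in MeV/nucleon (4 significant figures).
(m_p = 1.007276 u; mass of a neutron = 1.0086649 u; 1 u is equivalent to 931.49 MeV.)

8.426 MeV/nucleon

With 66 protons and 93 neutrons (A = 159):
Total constituent mass: 66 × 1.007276 + 93 × 1.0086649 = 160.2860517 u
Δm = 160.2860517 − 158.84777 = 1.4382817 u
Binding energy = Δm·c² = 1.4382817 × 931.49 MeV/u = 1339.75 MeV
Per nucleon: 1339.75 / 159 = 8.426 MeV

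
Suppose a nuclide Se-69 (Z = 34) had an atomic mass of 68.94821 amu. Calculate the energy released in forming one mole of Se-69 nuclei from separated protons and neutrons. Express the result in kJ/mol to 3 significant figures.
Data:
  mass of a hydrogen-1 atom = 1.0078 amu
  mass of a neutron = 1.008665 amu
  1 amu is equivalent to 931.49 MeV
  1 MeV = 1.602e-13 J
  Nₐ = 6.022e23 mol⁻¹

The nucleus contains 34 protons and 69 − 34 = 35 neutrons.
Σm = 34·m(¹H) + 35·m_n = 34.2652 + 35.303275 = 69.568475 amu
Δm = 69.568475 − 68.94821 = 0.620265 amu
E_B = 0.620265 × 931.49 = 577.771 MeV
Per nucleus in joules: 577.771 MeV × 1.602e-13 J/MeV = 9.2559e-11 J
Per mole: 9.2559e-11 J × 6.022e23 mol⁻¹ = 5.5739e+13 J/mol

5.57e+10 kJ/mol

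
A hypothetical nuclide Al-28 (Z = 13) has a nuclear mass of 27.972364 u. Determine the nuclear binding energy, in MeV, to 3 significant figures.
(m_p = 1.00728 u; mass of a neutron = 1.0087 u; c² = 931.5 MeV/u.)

With 13 protons and 15 neutrons (A = 28):
Σm = 13·m_p + 15·m_n = 13.09464 + 15.1305 = 28.22514 u
Δm = 28.22514 − 27.972364 = 0.252776 u
Converting to energy: 0.252776 u × 931.5 MeV/u = 235.461 MeV

235 MeV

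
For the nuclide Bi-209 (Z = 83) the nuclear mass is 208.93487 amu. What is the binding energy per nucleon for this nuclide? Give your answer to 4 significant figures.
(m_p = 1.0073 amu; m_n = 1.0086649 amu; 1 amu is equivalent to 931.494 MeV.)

7.857 MeV/nucleon

Z = 83, so N = A − Z = 209 − 83 = 126.
Mass of separated nucleons = 83(1.0073) + 126(1.0086649) = 83.6059 + 127.0917774 = 210.6976774 amu
The mass defect is 210.6976774 − 208.93487 = 1.7628074 amu.
E_B = 1.7628074 × 931.494 = 1642.04 MeV
Per nucleon: 1642.04 / 209 = 7.857 MeV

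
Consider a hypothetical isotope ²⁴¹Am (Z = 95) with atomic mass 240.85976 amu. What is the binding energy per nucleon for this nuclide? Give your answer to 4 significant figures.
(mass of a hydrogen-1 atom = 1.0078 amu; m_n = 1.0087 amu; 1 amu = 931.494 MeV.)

8.316 MeV/nucleon

With 95 protons and 146 neutrons (A = 241):
Total constituent mass: 95 × 1.0078 + 146 × 1.0087 = 243.0112 amu
Mass defect Δm = 243.0112 − 240.85976 = 2.15144 amu
Converting to energy: 2.15144 amu × 931.494 MeV/amu = 2004.05 MeV
Dividing by A = 241 gives 8.316 MeV per nucleon.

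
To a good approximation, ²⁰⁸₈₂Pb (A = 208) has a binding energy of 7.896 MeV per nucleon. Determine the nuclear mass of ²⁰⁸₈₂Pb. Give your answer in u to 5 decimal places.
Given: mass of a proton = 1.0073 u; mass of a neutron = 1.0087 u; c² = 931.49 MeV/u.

Total binding energy = 208 × 7.896 = 1642.368 MeV
Mass defect = 1642.368 MeV / (931.49 MeV/u) = 1.7631622 u
Constituent mass = 82(1.0073) + 126(1.0087) = 209.6948 u
Nuclear mass = 209.6948 − 1.7631622 = 207.9316378 u ≈ 207.93164 u (to 5 decimal places)

207.93164 u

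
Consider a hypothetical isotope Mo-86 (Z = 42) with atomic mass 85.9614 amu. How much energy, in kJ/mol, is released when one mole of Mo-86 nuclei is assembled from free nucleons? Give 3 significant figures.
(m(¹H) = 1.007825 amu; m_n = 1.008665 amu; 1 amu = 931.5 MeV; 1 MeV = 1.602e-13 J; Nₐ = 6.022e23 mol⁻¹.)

6.73e+10 kJ/mol

Z = 42, so N = A − Z = 86 − 42 = 44.
Mass of separated nucleons = 42(1.007825) + 44(1.008665) = 42.328650 + 44.381260 = 86.709910 amu
Mass defect Δm = 86.709910 − 85.9614 = 0.748510 amu
Binding energy = Δm·c² = 0.748510 × 931.5 MeV/amu = 697.237 MeV
Per nucleus in joules: 697.237 MeV × 1.602e-13 J/MeV = 1.1170e-10 J
Per mole: 1.1170e-10 J × 6.022e23 mol⁻¹ = 6.7266e+13 J/mol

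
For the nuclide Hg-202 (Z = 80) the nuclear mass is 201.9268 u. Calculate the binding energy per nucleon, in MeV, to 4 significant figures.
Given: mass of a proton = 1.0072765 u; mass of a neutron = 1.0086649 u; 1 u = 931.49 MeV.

With 80 protons and 122 neutrons (A = 202):
Σm = 80·m_p + 122·m_n = 80.5821200 + 123.0571178 = 203.6392378 u
Δm = 203.6392378 − 201.9268 = 1.7124378 u
Converting to energy: 1.7124378 u × 931.49 MeV/u = 1595.12 MeV
Per nucleon: 1595.12 / 202 = 7.897 MeV

7.897 MeV/nucleon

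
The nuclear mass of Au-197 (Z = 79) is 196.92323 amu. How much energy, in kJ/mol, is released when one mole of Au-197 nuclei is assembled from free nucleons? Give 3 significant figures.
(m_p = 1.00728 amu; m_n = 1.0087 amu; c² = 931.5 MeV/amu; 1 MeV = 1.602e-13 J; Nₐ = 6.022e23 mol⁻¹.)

Z = 79, so N = A − Z = 197 − 79 = 118.
Σm = 79·m_p + 118·m_n = 79.57512 + 119.0266 = 198.60172 amu
The mass defect is 198.60172 − 196.92323 = 1.67849 amu.
E_B = 1.67849 × 931.5 = 1563.51 MeV
Per nucleus in joules: 1563.51 MeV × 1.602e-13 J/MeV = 2.5047e-10 J
Per mole: 2.5047e-10 J × 6.022e23 mol⁻¹ = 1.5083e+14 J/mol

1.51e+11 kJ/mol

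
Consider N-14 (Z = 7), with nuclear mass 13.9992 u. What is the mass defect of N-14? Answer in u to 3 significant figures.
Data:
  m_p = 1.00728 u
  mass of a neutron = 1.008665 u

Σm = 7·m_p + 7·m_n = 7.05096 + 7.060655 = 14.111615 u
The mass defect is 14.111615 − 13.9992 = 0.112415 u.

0.112 u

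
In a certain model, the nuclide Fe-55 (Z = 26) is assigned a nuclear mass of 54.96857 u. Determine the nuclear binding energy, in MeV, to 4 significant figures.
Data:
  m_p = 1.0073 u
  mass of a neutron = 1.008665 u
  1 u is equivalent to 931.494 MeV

Total constituent mass: 26 × 1.0073 + 29 × 1.008665 = 55.441085 u
The mass defect is 55.441085 − 54.96857 = 0.472515 u.
E_B = 0.472515 × 931.494 = 440.145 MeV

440.1 MeV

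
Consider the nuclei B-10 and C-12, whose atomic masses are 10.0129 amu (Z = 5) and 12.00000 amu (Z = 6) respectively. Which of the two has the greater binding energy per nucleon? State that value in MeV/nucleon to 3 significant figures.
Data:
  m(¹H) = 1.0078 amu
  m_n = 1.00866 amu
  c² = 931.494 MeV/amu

C-12; 7.67 MeV/nucleon

B-10: Σm = 5(1.0078) + 5(1.00866) = 10.08230 amu; Δm = 0.06940 amu; E_B = 64.646 MeV; E_B/A = 6.4646 MeV
C-12: Σm = 6(1.0078) + 6(1.00866) = 12.09876 amu; Δm = 0.09876 amu; E_B = 91.994 MeV; E_B/A = 7.666 MeV
C-12 has the higher binding energy per nucleon, so it is the more tightly bound nucleus.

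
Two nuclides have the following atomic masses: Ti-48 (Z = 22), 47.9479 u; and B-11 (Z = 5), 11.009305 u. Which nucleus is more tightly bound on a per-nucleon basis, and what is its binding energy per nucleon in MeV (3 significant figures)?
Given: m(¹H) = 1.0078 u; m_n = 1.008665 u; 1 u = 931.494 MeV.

Ti-48; 8.71 MeV/nucleon

Ti-48: Σm = 22(1.0078) + 26(1.008665) = 48.396890 u; Δm = 0.448990 u; E_B = 418.23 MeV; E_B/A = 8.713 MeV
B-11: Σm = 5(1.0078) + 6(1.008665) = 11.090990 u; Δm = 0.081685 u; E_B = 76.089 MeV; E_B/A = 6.917 MeV
Ti-48 has the higher binding energy per nucleon, so it is the more tightly bound nucleus.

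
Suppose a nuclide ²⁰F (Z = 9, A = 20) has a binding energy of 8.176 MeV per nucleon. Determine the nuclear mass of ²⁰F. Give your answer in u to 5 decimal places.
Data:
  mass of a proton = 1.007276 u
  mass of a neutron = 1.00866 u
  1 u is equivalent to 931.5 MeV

Total binding energy = 20 × 8.176 = 163.520 MeV
Mass defect = 163.520 MeV / (931.5 MeV/u) = 0.1755448 u
Constituent mass = 9(1.007276) + 11(1.00866) = 20.160744 u
Nuclear mass = 20.160744 − 0.1755448 = 19.9851992 u ≈ 19.98520 u (to 5 decimal places)

19.98520 u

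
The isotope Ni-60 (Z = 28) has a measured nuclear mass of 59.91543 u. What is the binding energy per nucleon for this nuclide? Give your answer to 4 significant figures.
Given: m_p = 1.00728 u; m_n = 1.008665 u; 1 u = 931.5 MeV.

Mass of separated nucleons = 28(1.00728) + 32(1.008665) = 28.20384 + 32.277280 = 60.481120 u
Mass defect Δm = 60.481120 − 59.91543 = 0.565690 u
Binding energy = Δm·c² = 0.565690 × 931.5 MeV/u = 526.940 MeV
Per nucleon: 526.940 / 60 = 8.782 MeV

8.782 MeV/nucleon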